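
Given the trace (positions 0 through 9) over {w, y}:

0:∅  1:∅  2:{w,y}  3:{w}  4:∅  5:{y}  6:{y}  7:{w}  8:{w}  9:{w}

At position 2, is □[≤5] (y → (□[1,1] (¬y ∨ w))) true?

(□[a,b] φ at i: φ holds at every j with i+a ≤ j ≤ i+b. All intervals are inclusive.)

Check (y → (□[1,1] (¬y ∨ w))) at every j in [2,7]:
  j=2: antecedent true; consequent holds on [3,3] → ✓
  j=3: antecedent false → ✓
  j=4: antecedent false → ✓
  j=5: antecedent true; consequent fails at 6 → ✗
  j=6: antecedent true; consequent holds on [7,7] → ✓
  j=7: antecedent false → ✓
Fails at j=5 → formula fails.

Does not hold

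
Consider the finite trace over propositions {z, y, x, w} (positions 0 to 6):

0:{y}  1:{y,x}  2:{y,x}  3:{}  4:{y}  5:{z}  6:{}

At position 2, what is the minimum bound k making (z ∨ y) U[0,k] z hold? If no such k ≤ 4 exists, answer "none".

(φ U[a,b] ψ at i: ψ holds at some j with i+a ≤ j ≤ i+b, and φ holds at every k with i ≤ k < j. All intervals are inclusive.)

Need earliest j ≥ 2 with z, and (z ∨ y) at every k in [2,j-1].
  j=2: rhs fails.
  j=3: rhs fails.
  j=4: rhs fails.
  j=5: rhs holds but lhs fails at k=3.
  j=6: rhs fails.
No witness within the range → none.

none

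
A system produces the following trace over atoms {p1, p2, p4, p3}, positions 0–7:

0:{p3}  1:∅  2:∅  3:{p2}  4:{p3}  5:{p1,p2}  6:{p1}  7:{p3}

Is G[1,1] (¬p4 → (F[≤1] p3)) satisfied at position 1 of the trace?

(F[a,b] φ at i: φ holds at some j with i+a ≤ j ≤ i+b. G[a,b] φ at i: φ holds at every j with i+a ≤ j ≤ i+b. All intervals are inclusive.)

Does not hold

Check (¬p4 → (F[≤1] p3)) at every j in [2,2]:
  j=2: antecedent true; consequent fails (none in [2,3]) → ✗
Fails at j=2 → formula fails.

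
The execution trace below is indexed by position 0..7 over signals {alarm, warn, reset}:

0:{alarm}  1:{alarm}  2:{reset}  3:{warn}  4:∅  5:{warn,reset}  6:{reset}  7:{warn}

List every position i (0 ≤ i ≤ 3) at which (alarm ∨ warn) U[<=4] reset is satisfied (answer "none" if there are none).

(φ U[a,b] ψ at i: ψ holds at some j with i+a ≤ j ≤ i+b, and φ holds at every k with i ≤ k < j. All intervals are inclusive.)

Evaluate at each i in [0,3]:
  i=0: ✓ (rhs at j=2; lhs holds on [0,1])
  i=1: ✓ (rhs at j=2; lhs holds on [1,1])
  i=2: ✓ (rhs at j=2)
  i=3: ✗ (lhs fails at k=4 before rhs at j=5)

0, 1, 2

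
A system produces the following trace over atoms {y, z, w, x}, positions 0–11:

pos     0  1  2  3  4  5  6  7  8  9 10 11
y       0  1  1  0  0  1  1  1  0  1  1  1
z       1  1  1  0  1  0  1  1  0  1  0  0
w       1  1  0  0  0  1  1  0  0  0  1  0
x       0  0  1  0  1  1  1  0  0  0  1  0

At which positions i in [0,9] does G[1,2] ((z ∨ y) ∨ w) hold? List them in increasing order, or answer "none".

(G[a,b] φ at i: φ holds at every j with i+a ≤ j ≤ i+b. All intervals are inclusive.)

Evaluate at each i in [0,9]:
  i=0: ✓ (all of [1,2])
  i=1: ✗ (fails at j=3)
  i=2: ✗ (fails at j=3)
  i=3: ✓ (all of [4,5])
  i=4: ✓ (all of [5,6])
  i=5: ✓ (all of [6,7])
  i=6: ✗ (fails at j=8)
  i=7: ✗ (fails at j=8)
  i=8: ✓ (all of [9,10])
  i=9: ✓ (all of [10,11])

0, 3, 4, 5, 8, 9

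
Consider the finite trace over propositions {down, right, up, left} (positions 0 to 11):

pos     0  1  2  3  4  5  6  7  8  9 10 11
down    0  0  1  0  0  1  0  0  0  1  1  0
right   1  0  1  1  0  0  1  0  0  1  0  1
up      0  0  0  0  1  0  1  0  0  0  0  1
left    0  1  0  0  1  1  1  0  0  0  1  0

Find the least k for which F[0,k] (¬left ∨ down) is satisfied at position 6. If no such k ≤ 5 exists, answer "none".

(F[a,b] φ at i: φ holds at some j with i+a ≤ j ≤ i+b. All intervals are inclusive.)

Scan j = 6,7,… for (¬left ∨ down):
  j=6: fails
  j=7: holds
First hit at j=7, so smallest k = 7-6 = 1.

1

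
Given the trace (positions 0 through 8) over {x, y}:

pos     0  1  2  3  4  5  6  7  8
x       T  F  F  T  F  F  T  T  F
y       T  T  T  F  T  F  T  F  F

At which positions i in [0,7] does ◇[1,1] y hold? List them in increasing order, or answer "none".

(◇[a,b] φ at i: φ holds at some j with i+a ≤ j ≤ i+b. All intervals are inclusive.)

0, 1, 3, 5

Evaluate at each i in [0,7]:
  i=0: ✓ (witness j=1)
  i=1: ✓ (witness j=2)
  i=2: ✗ (none in [3,3])
  i=3: ✓ (witness j=4)
  i=4: ✗ (none in [5,5])
  i=5: ✓ (witness j=6)
  i=6: ✗ (none in [7,7])
  i=7: ✗ (none in [8,8])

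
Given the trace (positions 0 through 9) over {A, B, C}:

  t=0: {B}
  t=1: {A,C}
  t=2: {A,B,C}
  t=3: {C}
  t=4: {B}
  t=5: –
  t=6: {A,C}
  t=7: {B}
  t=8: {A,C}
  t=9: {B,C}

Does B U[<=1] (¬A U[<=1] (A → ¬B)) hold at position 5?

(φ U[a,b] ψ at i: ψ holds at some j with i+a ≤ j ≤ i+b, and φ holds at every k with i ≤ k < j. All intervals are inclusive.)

Need some j in [5,6] with (¬A U[<=1] (A → ¬B)), and B at every k in [5,j-1].
  j=5: (¬A U[<=1] (A → ¬B)) holds; no prefix to check → satisfied.

Yes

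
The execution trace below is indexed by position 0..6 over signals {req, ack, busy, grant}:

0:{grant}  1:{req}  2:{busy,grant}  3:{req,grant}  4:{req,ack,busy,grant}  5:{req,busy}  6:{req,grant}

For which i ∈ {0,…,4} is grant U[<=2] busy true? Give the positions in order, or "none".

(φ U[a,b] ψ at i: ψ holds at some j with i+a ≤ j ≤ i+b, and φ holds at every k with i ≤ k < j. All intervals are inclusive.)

2, 3, 4

Evaluate at each i in [0,4]:
  i=0: ✗ (lhs fails at k=1 before rhs at j=2)
  i=1: ✗ (lhs fails at k=1 before rhs at j=2)
  i=2: ✓ (rhs at j=2)
  i=3: ✓ (rhs at j=4; lhs holds on [3,3])
  i=4: ✓ (rhs at j=4)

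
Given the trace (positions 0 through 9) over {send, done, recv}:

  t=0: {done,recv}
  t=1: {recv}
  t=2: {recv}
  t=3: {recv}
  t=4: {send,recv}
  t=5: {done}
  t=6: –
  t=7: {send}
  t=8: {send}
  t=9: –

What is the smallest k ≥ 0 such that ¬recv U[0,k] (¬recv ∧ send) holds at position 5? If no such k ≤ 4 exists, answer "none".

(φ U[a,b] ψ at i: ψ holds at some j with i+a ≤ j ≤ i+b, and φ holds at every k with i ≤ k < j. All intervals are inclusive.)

2

Need earliest j ≥ 5 with (¬recv ∧ send), and ¬recv at every k in [5,j-1].
  j=5: rhs fails.
  j=6: rhs fails.
  j=7: rhs holds; lhs holds on [5,6]. k = 2.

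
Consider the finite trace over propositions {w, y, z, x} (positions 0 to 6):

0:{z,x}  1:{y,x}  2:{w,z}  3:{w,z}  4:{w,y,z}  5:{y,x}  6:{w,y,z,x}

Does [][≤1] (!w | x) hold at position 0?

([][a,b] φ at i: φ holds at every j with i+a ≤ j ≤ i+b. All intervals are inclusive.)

Yes

Check (!w | x) at every j in [0,1]:
  j=0: true
  j=1: true
All positions satisfy it → formula holds.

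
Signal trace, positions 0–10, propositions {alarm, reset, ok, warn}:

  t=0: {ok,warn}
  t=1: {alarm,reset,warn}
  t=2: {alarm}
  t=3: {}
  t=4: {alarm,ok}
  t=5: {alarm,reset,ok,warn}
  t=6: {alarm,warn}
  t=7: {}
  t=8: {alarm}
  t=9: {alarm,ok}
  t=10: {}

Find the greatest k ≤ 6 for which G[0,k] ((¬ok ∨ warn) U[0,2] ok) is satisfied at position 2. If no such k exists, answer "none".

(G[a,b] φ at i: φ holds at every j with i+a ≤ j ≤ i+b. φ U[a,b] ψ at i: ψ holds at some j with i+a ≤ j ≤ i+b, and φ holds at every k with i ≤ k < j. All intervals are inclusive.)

3

((¬ok ∨ warn) U[0,2] ok) must hold from j=2 onward; find where it first fails.
  j=2: holds
  j=3: holds
  j=4: holds
  j=5: holds
  j=6: fails
Holds on [2,5], so largest k = 3.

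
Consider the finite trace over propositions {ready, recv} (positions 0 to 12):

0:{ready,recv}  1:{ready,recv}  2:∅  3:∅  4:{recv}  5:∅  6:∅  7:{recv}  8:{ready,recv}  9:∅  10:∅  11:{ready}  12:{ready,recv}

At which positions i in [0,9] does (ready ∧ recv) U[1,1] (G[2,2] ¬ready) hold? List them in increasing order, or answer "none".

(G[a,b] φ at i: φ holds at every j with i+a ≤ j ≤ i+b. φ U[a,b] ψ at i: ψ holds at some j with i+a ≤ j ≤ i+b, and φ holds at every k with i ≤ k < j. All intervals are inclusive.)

0, 1

Evaluate at each i in [0,9]:
  i=0: ✓ (rhs at j=1; lhs holds on [0,0])
  i=1: ✓ (rhs at j=2; lhs holds on [1,1])
  i=2: ✗ (lhs fails at k=2 before rhs at j=3)
  i=3: ✗ (lhs fails at k=3 before rhs at j=4)
  i=4: ✗ (lhs fails at k=4 before rhs at j=5)
  i=5: ✗ (no rhs in [6,6])
  i=6: ✗ (lhs fails at k=6 before rhs at j=7)
  i=7: ✗ (lhs fails at k=7 before rhs at j=8)
  i=8: ✗ (no rhs in [9,9])
  i=9: ✗ (no rhs in [10,10])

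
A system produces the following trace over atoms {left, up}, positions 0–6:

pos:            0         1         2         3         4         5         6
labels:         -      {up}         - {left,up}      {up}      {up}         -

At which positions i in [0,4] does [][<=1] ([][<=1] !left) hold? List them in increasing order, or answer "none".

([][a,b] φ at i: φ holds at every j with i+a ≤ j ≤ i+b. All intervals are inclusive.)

Evaluate at each i in [0,4]:
  i=0: ✓ (all of [0,1])
  i=1: ✗ (fails at j=2)
  i=2: ✗ (fails at j=2)
  i=3: ✗ (fails at j=3)
  i=4: ✓ (all of [4,5])

0, 4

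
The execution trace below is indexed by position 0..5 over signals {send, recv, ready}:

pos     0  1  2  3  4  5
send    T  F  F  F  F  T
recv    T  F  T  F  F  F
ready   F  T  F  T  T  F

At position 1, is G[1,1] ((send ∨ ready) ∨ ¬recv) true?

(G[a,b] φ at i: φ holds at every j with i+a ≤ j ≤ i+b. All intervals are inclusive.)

No

Check ((send ∨ ready) ∨ ¬recv) at every j in [2,2]:
  j=2: false
Fails at j=2 → formula fails.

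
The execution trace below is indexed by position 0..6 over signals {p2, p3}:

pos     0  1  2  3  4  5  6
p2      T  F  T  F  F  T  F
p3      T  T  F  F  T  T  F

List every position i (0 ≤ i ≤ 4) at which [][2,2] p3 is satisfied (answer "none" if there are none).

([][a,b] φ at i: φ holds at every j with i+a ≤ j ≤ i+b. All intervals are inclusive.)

2, 3

Evaluate at each i in [0,4]:
  i=0: ✗ (fails at j=2)
  i=1: ✗ (fails at j=3)
  i=2: ✓ (all of [4,4])
  i=3: ✓ (all of [5,5])
  i=4: ✗ (fails at j=6)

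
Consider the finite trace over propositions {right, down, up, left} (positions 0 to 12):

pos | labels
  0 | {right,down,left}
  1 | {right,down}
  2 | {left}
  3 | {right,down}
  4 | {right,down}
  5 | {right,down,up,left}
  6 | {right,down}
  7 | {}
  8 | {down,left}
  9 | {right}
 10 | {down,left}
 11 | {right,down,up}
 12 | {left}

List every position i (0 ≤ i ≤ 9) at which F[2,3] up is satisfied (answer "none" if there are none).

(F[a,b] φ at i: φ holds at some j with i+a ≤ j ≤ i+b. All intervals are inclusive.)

2, 3, 8, 9

Evaluate at each i in [0,9]:
  i=0: ✗ (none in [2,3])
  i=1: ✗ (none in [3,4])
  i=2: ✓ (witness j=5)
  i=3: ✓ (witness j=5)
  i=4: ✗ (none in [6,7])
  i=5: ✗ (none in [7,8])
  i=6: ✗ (none in [8,9])
  i=7: ✗ (none in [9,10])
  i=8: ✓ (witness j=11)
  i=9: ✓ (witness j=11)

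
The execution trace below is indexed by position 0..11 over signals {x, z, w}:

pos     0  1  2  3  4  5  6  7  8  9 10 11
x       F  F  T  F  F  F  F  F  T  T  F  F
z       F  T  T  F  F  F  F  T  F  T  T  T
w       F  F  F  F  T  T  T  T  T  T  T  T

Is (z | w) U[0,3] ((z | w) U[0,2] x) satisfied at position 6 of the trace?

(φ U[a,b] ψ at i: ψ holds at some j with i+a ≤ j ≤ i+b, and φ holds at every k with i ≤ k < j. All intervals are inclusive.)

Need some j in [6,9] with ((z | w) U[0,2] x), and (z | w) at every k in [6,j-1].
  j=6: ((z | w) U[0,2] x) holds; no prefix to check → satisfied.

Yes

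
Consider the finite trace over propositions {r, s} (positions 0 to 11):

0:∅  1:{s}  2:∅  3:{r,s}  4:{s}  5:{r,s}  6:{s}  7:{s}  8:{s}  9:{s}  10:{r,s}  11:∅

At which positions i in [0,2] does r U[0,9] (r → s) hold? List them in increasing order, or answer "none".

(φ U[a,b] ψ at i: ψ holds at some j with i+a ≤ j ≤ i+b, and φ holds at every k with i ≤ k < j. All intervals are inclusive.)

Evaluate at each i in [0,2]:
  i=0: ✓ (rhs at j=0)
  i=1: ✓ (rhs at j=1)
  i=2: ✓ (rhs at j=2)

0, 1, 2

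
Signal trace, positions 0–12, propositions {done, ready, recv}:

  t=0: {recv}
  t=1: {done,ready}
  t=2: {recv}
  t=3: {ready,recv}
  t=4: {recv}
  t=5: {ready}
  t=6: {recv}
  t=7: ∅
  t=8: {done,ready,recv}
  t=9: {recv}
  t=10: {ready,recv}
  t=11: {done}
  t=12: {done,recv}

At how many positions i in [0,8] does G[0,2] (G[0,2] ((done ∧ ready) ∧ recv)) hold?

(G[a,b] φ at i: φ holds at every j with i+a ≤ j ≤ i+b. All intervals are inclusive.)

0

Evaluate at each i in [0,8]:
  i=0: ✗ (fails at j=0)
  i=1: ✗ (fails at j=1)
  i=2: ✗ (fails at j=2)
  i=3: ✗ (fails at j=3)
  i=4: ✗ (fails at j=4)
  i=5: ✗ (fails at j=5)
  i=6: ✗ (fails at j=6)
  i=7: ✗ (fails at j=7)
  i=8: ✗ (fails at j=8)
Positions where it holds: {} → 0.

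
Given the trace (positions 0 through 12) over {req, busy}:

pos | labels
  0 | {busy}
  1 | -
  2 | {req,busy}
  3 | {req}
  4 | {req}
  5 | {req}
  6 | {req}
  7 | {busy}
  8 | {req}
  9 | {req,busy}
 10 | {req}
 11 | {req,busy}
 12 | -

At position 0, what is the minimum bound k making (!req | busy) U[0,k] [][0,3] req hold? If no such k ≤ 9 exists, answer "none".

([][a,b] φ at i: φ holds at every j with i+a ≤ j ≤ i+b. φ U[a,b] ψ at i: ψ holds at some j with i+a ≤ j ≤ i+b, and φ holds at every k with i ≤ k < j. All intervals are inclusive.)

2

Need earliest j ≥ 0 with [][0,3] req, and (!req | busy) at every k in [0,j-1].
  j=0: rhs fails.
  j=1: rhs fails.
  j=2: rhs holds; lhs holds on [0,1]. k = 2.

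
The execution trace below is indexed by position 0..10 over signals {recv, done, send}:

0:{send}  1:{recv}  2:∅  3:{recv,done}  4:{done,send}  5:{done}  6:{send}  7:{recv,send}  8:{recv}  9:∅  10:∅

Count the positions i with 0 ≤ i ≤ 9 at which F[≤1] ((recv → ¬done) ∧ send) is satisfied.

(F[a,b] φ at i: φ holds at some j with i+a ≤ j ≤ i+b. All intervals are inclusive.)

Evaluate at each i in [0,9]:
  i=0: ✓ (witness j=0)
  i=1: ✗ (none in [1,2])
  i=2: ✗ (none in [2,3])
  i=3: ✓ (witness j=4)
  i=4: ✓ (witness j=4)
  i=5: ✓ (witness j=6)
  i=6: ✓ (witness j=6)
  i=7: ✓ (witness j=7)
  i=8: ✗ (none in [8,9])
  i=9: ✗ (none in [9,10])
Positions where it holds: {0, 3, 4, 5, 6, 7} → 6.

6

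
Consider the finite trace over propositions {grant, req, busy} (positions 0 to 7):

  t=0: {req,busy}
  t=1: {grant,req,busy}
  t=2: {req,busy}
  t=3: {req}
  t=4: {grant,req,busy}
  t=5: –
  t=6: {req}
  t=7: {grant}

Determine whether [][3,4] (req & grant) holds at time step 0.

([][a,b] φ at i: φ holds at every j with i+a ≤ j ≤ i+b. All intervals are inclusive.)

Check (req & grant) at every j in [3,4]:
  j=3: false
  j=4: true
Fails at j=3 → formula fails.

Does not hold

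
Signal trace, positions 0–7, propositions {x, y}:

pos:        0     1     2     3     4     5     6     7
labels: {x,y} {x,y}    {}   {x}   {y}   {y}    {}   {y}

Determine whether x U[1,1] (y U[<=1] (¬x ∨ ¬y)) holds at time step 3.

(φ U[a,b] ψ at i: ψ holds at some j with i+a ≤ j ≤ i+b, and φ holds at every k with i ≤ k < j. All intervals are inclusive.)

Need some j in [4,4] with (y U[<=1] (¬x ∨ ¬y)), and x at every k in [3,j-1].
  j=4: (y U[<=1] (¬x ∨ ¬y)) holds; x holds at every k in [3,3] → satisfied.

Holds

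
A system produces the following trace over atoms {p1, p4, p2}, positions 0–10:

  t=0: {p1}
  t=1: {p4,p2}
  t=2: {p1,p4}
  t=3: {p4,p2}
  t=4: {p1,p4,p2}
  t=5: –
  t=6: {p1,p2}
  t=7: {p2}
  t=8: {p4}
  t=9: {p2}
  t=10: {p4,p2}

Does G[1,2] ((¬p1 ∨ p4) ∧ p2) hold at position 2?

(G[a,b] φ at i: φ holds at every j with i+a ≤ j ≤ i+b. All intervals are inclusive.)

True

Check ((¬p1 ∨ p4) ∧ p2) at every j in [3,4]:
  j=3: true
  j=4: true
All positions satisfy it → formula holds.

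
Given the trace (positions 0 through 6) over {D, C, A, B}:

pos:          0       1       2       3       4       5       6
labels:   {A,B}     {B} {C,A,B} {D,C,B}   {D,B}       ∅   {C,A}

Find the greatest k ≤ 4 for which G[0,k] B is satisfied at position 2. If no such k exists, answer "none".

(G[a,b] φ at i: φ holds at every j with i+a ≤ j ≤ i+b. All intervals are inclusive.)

B must hold from j=2 onward; find where it first fails.
  j=2: holds
  j=3: holds
  j=4: holds
  j=5: fails
Holds on [2,4], so largest k = 2.

2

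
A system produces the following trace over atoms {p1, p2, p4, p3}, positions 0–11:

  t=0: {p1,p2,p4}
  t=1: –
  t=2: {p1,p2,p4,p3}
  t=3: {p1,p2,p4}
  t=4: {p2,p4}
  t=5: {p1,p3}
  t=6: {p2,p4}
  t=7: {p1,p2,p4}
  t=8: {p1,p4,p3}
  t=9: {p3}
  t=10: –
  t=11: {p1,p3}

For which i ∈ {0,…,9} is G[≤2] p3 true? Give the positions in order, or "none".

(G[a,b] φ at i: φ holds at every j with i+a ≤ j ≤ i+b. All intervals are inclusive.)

none

Evaluate at each i in [0,9]:
  i=0: ✗ (fails at j=0)
  i=1: ✗ (fails at j=1)
  i=2: ✗ (fails at j=3)
  i=3: ✗ (fails at j=3)
  i=4: ✗ (fails at j=4)
  i=5: ✗ (fails at j=6)
  i=6: ✗ (fails at j=6)
  i=7: ✗ (fails at j=7)
  i=8: ✗ (fails at j=10)
  i=9: ✗ (fails at j=10)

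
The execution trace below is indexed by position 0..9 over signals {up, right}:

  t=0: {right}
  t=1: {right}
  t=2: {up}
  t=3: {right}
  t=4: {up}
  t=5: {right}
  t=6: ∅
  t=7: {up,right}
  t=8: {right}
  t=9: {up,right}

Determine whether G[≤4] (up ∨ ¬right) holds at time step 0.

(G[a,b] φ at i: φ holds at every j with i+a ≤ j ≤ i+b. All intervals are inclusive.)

Check (up ∨ ¬right) at every j in [0,4]:
  j=0: false
  j=1: false
  j=2: true
  j=3: false
  j=4: true
Fails at j=0 → formula fails.

False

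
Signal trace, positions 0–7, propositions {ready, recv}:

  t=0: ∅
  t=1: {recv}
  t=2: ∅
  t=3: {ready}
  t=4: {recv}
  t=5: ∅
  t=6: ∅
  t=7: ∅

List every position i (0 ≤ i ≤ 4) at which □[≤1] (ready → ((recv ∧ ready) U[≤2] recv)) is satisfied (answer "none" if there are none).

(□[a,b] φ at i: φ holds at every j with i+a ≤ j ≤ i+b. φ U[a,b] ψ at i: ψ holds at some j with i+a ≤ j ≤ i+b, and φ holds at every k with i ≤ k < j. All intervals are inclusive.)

Evaluate at each i in [0,4]:
  i=0: ✓ (all of [0,1])
  i=1: ✓ (all of [1,2])
  i=2: ✗ (fails at j=3)
  i=3: ✗ (fails at j=3)
  i=4: ✓ (all of [4,5])

0, 1, 4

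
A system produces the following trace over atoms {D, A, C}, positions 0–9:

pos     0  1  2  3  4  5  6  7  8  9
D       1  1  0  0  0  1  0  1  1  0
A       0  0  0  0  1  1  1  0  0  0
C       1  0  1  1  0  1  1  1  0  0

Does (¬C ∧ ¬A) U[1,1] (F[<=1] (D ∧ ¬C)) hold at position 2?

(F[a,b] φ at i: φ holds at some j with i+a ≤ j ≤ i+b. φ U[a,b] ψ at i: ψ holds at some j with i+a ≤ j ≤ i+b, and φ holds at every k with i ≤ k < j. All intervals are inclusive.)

Need some j in [3,3] with F[<=1] (D ∧ ¬C), and (¬C ∧ ¬A) at every k in [2,j-1].
  j=3: F[<=1] (D ∧ ¬C) — fails (none in [3,4]).
No j in the window works → until fails.

No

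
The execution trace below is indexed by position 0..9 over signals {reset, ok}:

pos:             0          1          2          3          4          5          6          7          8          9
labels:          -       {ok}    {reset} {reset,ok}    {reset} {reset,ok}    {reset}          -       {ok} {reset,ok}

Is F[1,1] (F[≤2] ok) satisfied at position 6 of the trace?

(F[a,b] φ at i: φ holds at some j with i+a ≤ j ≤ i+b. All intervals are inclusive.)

Holds

Check F[≤2] ok at each j in [7,7]:
  j=7: holds (witness at 8)
Found at j=7 → formula holds.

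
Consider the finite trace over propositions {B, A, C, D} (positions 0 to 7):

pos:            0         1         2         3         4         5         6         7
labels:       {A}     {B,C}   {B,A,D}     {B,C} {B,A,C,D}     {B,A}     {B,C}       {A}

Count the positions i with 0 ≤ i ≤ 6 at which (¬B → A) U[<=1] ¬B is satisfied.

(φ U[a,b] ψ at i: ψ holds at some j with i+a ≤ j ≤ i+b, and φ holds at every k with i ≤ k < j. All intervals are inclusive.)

Evaluate at each i in [0,6]:
  i=0: ✓ (rhs at j=0)
  i=1: ✗ (no rhs in [1,2])
  i=2: ✗ (no rhs in [2,3])
  i=3: ✗ (no rhs in [3,4])
  i=4: ✗ (no rhs in [4,5])
  i=5: ✗ (no rhs in [5,6])
  i=6: ✓ (rhs at j=7; lhs holds on [6,6])
Positions where it holds: {0, 6} → 2.

2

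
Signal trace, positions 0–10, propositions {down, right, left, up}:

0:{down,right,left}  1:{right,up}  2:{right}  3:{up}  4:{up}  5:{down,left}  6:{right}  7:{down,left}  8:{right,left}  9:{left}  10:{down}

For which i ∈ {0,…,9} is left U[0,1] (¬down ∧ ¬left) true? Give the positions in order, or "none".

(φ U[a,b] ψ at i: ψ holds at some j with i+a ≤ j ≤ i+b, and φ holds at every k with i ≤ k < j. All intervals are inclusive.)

Evaluate at each i in [0,9]:
  i=0: ✓ (rhs at j=1; lhs holds on [0,0])
  i=1: ✓ (rhs at j=1)
  i=2: ✓ (rhs at j=2)
  i=3: ✓ (rhs at j=3)
  i=4: ✓ (rhs at j=4)
  i=5: ✓ (rhs at j=6; lhs holds on [5,5])
  i=6: ✓ (rhs at j=6)
  i=7: ✗ (no rhs in [7,8])
  i=8: ✗ (no rhs in [8,9])
  i=9: ✗ (no rhs in [9,10])

0, 1, 2, 3, 4, 5, 6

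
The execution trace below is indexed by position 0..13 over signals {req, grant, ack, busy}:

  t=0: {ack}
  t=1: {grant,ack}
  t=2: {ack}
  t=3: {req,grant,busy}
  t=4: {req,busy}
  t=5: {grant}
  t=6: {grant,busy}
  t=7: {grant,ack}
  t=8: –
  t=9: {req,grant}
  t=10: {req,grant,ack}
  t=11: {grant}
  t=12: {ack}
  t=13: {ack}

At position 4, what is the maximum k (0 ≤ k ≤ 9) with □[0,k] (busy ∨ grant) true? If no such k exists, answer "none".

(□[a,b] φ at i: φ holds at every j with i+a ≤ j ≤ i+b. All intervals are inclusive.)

3

(busy ∨ grant) must hold from j=4 onward; find where it first fails.
  j=4: holds
  j=5: holds
  j=6: holds
  j=7: holds
  j=8: fails
Holds on [4,7], so largest k = 3.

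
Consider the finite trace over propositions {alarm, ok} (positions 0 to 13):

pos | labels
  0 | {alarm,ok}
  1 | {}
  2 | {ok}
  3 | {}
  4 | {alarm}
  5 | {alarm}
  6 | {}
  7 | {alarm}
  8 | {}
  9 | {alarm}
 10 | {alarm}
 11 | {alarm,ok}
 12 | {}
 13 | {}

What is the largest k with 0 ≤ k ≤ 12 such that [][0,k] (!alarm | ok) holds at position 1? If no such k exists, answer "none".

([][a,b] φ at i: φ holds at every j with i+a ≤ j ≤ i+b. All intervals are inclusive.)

2

(!alarm | ok) must hold from j=1 onward; find where it first fails.
  j=1: holds
  j=2: holds
  j=3: holds
  j=4: fails
Holds on [1,3], so largest k = 2.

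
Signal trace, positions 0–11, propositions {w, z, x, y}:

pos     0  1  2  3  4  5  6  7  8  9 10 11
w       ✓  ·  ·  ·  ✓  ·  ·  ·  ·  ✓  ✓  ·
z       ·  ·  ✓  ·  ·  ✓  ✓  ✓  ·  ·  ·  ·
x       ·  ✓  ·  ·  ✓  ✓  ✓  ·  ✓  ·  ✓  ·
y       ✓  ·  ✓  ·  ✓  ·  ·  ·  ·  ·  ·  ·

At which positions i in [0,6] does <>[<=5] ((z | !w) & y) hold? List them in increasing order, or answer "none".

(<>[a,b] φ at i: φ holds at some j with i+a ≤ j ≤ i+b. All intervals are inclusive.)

0, 1, 2

Evaluate at each i in [0,6]:
  i=0: ✓ (witness j=2)
  i=1: ✓ (witness j=2)
  i=2: ✓ (witness j=2)
  i=3: ✗ (none in [3,8])
  i=4: ✗ (none in [4,9])
  i=5: ✗ (none in [5,10])
  i=6: ✗ (none in [6,11])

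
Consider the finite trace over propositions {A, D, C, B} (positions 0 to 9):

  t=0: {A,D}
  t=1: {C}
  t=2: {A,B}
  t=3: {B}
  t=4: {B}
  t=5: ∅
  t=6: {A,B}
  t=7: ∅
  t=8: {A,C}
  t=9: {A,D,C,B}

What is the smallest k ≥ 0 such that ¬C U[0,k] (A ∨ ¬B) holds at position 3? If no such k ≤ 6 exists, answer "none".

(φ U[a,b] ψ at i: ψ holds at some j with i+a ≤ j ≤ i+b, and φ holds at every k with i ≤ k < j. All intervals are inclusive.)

Need earliest j ≥ 3 with (A ∨ ¬B), and ¬C at every k in [3,j-1].
  j=3: rhs fails.
  j=4: rhs fails.
  j=5: rhs holds; lhs holds on [3,4]. k = 2.

2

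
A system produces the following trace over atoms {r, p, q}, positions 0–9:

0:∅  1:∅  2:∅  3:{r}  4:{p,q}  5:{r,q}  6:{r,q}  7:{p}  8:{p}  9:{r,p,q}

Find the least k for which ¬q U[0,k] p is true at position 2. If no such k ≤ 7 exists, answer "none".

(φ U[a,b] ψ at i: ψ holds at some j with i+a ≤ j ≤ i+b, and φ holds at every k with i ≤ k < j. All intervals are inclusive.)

Need earliest j ≥ 2 with p, and ¬q at every k in [2,j-1].
  j=2: rhs fails.
  j=3: rhs fails.
  j=4: rhs holds; lhs holds on [2,3]. k = 2.

2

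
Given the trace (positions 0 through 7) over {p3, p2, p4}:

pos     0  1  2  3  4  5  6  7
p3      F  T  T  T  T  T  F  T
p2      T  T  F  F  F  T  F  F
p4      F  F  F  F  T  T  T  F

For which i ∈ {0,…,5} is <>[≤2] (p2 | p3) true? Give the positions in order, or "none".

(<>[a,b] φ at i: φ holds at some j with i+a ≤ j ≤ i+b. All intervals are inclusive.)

Evaluate at each i in [0,5]:
  i=0: ✓ (witness j=0)
  i=1: ✓ (witness j=1)
  i=2: ✓ (witness j=2)
  i=3: ✓ (witness j=3)
  i=4: ✓ (witness j=4)
  i=5: ✓ (witness j=5)

0, 1, 2, 3, 4, 5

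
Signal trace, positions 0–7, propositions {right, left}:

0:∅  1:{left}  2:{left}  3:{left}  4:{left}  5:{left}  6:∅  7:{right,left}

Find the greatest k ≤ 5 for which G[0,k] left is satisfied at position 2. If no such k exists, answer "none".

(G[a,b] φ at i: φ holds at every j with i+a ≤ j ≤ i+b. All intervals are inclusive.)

3

left must hold from j=2 onward; find where it first fails.
  j=2: holds
  j=3: holds
  j=4: holds
  j=5: holds
  j=6: fails
Holds on [2,5], so largest k = 3.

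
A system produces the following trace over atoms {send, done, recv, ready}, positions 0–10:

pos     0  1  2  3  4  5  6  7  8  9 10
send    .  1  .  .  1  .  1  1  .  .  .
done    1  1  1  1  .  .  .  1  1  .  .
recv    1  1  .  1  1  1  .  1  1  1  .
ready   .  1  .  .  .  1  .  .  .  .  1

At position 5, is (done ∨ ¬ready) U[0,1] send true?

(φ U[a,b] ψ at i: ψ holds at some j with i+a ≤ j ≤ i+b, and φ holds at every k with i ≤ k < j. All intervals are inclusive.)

Does not hold

Need some j in [5,6] with send, and (done ∨ ¬ready) at every k in [5,j-1].
  j=5: send false.
  j=6: send holds, but (done ∨ ¬ready) fails at k=5 → not this j.
No j in the window works → until fails.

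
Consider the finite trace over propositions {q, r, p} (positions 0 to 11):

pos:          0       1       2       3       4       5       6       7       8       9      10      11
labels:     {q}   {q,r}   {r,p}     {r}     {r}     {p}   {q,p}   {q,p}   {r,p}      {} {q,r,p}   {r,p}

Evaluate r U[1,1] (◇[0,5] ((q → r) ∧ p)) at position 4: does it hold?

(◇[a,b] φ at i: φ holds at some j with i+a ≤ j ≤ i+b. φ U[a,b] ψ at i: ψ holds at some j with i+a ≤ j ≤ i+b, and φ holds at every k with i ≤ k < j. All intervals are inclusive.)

Need some j in [5,5] with ◇[0,5] ((q → r) ∧ p), and r at every k in [4,j-1].
  j=5: ◇[0,5] ((q → r) ∧ p) holds; r holds at every k in [4,4] → satisfied.

True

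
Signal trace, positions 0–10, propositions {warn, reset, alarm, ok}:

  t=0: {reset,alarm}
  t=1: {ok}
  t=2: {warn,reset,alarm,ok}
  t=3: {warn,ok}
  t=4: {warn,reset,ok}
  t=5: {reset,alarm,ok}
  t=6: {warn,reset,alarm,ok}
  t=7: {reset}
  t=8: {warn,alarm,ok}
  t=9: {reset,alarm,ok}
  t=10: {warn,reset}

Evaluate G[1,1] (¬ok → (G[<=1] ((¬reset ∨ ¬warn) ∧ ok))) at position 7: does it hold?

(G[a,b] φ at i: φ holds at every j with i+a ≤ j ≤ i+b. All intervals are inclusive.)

Yes

Check (¬ok → (G[<=1] ((¬reset ∨ ¬warn) ∧ ok))) at every j in [8,8]:
  j=8: antecedent false → ✓
All positions satisfy it → formula holds.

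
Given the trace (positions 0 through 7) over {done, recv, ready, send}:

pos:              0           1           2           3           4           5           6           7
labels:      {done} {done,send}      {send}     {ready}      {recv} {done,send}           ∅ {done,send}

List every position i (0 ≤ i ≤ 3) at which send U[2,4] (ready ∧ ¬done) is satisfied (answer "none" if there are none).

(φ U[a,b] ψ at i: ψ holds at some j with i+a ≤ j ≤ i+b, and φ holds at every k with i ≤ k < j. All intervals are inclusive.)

1

Evaluate at each i in [0,3]:
  i=0: ✗ (lhs fails at k=0 before rhs at j=3)
  i=1: ✓ (rhs at j=3; lhs holds on [1,2])
  i=2: ✗ (no rhs in [4,6])
  i=3: ✗ (no rhs in [5,7])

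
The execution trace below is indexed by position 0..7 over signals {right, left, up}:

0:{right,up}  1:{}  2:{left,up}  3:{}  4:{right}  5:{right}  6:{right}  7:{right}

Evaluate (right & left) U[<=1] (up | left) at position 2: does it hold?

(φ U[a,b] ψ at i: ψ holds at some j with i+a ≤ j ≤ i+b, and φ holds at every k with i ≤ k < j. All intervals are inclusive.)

Yes

Need some j in [2,3] with (up | left), and (right & left) at every k in [2,j-1].
  j=2: (up | left) holds; no prefix to check → satisfied.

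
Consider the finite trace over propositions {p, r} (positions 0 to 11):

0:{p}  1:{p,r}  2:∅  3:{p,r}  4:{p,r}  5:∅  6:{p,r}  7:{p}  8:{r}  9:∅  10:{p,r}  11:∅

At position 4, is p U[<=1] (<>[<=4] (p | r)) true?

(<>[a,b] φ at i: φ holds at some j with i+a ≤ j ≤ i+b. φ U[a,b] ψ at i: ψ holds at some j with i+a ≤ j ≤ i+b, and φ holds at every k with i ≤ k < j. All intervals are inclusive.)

Need some j in [4,5] with <>[<=4] (p | r), and p at every k in [4,j-1].
  j=4: <>[<=4] (p | r) holds; no prefix to check → satisfied.

Holds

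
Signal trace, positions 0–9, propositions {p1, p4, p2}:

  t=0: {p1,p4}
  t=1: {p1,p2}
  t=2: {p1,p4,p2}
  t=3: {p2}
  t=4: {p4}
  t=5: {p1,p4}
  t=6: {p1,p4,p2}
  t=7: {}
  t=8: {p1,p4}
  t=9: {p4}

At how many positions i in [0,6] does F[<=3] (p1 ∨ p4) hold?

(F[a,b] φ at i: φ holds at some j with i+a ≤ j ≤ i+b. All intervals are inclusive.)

7

Evaluate at each i in [0,6]:
  i=0: ✓ (witness j=0)
  i=1: ✓ (witness j=1)
  i=2: ✓ (witness j=2)
  i=3: ✓ (witness j=4)
  i=4: ✓ (witness j=4)
  i=5: ✓ (witness j=5)
  i=6: ✓ (witness j=6)
Positions where it holds: {0, 1, 2, 3, 4, 5, 6} → 7.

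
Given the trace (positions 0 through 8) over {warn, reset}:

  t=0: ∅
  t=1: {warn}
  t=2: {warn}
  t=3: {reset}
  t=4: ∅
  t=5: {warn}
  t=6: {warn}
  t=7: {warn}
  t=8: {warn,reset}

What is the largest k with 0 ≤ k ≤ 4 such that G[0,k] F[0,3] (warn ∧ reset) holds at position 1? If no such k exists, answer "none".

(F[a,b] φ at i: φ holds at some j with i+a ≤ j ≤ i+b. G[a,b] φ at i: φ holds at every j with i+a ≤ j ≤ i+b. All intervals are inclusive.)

none

F[0,3] (warn ∧ reset) must hold from j=1 onward; find where it first fails.
  j=1: fails → no k works.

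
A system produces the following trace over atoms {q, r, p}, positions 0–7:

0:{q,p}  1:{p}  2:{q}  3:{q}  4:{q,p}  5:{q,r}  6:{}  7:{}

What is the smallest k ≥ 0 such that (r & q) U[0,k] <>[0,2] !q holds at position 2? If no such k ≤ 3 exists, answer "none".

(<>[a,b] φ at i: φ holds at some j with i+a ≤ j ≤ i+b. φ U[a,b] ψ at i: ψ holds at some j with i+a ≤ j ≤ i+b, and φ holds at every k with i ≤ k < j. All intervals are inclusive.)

Need earliest j ≥ 2 with <>[0,2] !q, and (r & q) at every k in [2,j-1].
  j=2: rhs fails.
  j=3: rhs fails.
  j=4: rhs holds but lhs fails at k=2.
  j=5: rhs holds but lhs fails at k=2.
No witness within the range → none.

none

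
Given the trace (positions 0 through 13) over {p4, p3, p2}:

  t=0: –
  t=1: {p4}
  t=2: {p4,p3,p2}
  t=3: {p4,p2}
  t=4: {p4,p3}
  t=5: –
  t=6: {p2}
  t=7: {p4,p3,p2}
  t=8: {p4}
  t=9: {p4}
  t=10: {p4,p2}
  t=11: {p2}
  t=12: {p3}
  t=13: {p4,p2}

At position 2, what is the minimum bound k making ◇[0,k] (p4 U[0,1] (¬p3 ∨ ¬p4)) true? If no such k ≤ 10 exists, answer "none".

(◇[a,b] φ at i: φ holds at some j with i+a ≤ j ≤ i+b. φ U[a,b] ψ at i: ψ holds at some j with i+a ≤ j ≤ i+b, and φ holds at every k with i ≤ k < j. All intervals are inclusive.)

0

Scan j = 2,3,… for (p4 U[0,1] (¬p3 ∨ ¬p4)):
  j=2: holds
First hit at j=2, so smallest k = 2-2 = 0.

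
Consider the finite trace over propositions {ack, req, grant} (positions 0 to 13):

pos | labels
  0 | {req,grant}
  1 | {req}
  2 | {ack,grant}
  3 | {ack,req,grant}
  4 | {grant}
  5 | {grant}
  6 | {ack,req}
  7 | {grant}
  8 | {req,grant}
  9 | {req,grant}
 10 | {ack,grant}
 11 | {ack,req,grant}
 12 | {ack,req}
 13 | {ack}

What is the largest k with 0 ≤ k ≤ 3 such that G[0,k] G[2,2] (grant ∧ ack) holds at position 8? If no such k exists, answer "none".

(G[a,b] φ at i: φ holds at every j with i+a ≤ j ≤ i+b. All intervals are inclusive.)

G[2,2] (grant ∧ ack) must hold from j=8 onward; find where it first fails.
  j=8: holds
  j=9: holds
  j=10: fails
Holds on [8,9], so largest k = 1.

1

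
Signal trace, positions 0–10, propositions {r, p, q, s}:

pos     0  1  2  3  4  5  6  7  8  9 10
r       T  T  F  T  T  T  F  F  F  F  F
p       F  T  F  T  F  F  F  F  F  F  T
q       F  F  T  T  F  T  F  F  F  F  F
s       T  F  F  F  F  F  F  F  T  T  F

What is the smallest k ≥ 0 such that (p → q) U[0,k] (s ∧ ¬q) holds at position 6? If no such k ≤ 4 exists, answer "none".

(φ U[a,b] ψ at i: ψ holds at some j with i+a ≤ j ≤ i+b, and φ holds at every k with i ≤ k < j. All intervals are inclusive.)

2

Need earliest j ≥ 6 with (s ∧ ¬q), and (p → q) at every k in [6,j-1].
  j=6: rhs fails.
  j=7: rhs fails.
  j=8: rhs holds; lhs holds on [6,7]. k = 2.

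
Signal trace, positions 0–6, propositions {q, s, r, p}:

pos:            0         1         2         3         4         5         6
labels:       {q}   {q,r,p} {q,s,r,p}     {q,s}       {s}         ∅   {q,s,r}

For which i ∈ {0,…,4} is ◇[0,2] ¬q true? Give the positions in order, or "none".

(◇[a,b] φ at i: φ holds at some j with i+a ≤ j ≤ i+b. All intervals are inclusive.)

Evaluate at each i in [0,4]:
  i=0: ✗ (none in [0,2])
  i=1: ✗ (none in [1,3])
  i=2: ✓ (witness j=4)
  i=3: ✓ (witness j=4)
  i=4: ✓ (witness j=4)

2, 3, 4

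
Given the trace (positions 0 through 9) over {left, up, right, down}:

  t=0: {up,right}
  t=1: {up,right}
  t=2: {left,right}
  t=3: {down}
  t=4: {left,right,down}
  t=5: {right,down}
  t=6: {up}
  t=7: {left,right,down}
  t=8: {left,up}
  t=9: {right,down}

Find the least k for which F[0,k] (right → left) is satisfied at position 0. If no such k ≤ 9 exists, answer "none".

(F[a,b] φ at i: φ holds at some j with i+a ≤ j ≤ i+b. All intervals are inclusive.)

Scan j = 0,1,… for (right → left):
  j=0: fails
  j=1: fails
  j=2: holds
First hit at j=2, so smallest k = 2-0 = 2.

2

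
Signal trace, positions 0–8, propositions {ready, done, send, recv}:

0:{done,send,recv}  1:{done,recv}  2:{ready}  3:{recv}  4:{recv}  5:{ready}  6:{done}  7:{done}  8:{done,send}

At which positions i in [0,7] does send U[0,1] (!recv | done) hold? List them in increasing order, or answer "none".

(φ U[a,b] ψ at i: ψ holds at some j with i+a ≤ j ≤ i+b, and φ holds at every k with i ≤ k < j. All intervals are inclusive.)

Evaluate at each i in [0,7]:
  i=0: ✓ (rhs at j=0)
  i=1: ✓ (rhs at j=1)
  i=2: ✓ (rhs at j=2)
  i=3: ✗ (no rhs in [3,4])
  i=4: ✗ (lhs fails at k=4 before rhs at j=5)
  i=5: ✓ (rhs at j=5)
  i=6: ✓ (rhs at j=6)
  i=7: ✓ (rhs at j=7)

0, 1, 2, 5, 6, 7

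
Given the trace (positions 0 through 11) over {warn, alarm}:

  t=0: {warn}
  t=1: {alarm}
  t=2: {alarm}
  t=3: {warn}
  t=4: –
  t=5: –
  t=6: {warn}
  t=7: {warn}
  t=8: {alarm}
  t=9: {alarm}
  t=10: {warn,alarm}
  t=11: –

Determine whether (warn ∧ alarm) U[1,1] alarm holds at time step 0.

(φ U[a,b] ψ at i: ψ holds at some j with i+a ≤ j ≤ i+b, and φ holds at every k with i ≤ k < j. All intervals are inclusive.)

No

Need some j in [1,1] with alarm, and (warn ∧ alarm) at every k in [0,j-1].
  j=1: alarm holds, but (warn ∧ alarm) fails at k=0 → not this j.
No j in the window works → until fails.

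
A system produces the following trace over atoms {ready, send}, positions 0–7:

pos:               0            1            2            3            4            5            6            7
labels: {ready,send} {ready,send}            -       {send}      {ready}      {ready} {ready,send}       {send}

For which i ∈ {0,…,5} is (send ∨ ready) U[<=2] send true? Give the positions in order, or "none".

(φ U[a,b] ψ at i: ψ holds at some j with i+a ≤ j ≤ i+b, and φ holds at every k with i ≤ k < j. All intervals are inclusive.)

Evaluate at each i in [0,5]:
  i=0: ✓ (rhs at j=0)
  i=1: ✓ (rhs at j=1)
  i=2: ✗ (lhs fails at k=2 before rhs at j=3)
  i=3: ✓ (rhs at j=3)
  i=4: ✓ (rhs at j=6; lhs holds on [4,5])
  i=5: ✓ (rhs at j=6; lhs holds on [5,5])

0, 1, 3, 4, 5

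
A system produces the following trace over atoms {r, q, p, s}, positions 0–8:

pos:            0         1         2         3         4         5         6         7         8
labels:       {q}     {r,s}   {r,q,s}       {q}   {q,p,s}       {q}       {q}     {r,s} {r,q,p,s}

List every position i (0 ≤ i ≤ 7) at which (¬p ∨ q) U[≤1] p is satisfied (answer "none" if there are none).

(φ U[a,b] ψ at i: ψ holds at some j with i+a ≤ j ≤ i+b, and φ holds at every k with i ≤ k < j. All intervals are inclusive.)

3, 4, 7

Evaluate at each i in [0,7]:
  i=0: ✗ (no rhs in [0,1])
  i=1: ✗ (no rhs in [1,2])
  i=2: ✗ (no rhs in [2,3])
  i=3: ✓ (rhs at j=4; lhs holds on [3,3])
  i=4: ✓ (rhs at j=4)
  i=5: ✗ (no rhs in [5,6])
  i=6: ✗ (no rhs in [6,7])
  i=7: ✓ (rhs at j=8; lhs holds on [7,7])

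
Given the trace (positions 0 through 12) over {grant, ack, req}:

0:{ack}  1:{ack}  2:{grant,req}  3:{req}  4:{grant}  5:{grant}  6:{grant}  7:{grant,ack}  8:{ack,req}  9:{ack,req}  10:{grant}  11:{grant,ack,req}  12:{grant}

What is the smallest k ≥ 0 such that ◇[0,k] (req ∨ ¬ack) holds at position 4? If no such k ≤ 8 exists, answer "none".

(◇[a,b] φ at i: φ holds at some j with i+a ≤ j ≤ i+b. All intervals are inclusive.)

Scan j = 4,5,… for (req ∨ ¬ack):
  j=4: holds
First hit at j=4, so smallest k = 4-4 = 0.

0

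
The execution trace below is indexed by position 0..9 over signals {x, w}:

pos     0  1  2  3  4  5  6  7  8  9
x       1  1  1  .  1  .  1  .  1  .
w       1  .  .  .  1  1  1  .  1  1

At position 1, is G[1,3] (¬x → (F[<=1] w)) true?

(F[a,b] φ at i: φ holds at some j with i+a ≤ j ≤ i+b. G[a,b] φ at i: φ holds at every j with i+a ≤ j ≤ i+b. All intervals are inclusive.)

Check (¬x → (F[<=1] w)) at every j in [2,4]:
  j=2: antecedent false → ✓
  j=3: antecedent true; consequent holds (witness at 4) → ✓
  j=4: antecedent false → ✓
All positions satisfy it → formula holds.

True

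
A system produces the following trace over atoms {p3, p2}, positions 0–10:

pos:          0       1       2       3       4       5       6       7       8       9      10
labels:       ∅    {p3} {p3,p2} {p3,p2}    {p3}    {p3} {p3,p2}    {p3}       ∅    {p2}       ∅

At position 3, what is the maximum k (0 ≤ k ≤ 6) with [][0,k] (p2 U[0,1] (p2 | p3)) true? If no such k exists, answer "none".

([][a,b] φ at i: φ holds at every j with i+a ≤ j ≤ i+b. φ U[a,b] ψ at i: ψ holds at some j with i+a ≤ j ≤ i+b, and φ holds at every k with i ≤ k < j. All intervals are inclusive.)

(p2 U[0,1] (p2 | p3)) must hold from j=3 onward; find where it first fails.
  j=3: holds
  j=4: holds
  j=5: holds
  j=6: holds
  j=7: holds
  j=8: fails
Holds on [3,7], so largest k = 4.

4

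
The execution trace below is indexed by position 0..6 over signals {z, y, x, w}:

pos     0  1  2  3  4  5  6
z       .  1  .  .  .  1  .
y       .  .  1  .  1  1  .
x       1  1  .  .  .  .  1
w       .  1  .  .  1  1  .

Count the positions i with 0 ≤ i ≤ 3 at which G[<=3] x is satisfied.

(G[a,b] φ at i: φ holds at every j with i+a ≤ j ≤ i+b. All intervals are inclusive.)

0

Evaluate at each i in [0,3]:
  i=0: ✗ (fails at j=2)
  i=1: ✗ (fails at j=2)
  i=2: ✗ (fails at j=2)
  i=3: ✗ (fails at j=3)
Positions where it holds: {} → 0.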